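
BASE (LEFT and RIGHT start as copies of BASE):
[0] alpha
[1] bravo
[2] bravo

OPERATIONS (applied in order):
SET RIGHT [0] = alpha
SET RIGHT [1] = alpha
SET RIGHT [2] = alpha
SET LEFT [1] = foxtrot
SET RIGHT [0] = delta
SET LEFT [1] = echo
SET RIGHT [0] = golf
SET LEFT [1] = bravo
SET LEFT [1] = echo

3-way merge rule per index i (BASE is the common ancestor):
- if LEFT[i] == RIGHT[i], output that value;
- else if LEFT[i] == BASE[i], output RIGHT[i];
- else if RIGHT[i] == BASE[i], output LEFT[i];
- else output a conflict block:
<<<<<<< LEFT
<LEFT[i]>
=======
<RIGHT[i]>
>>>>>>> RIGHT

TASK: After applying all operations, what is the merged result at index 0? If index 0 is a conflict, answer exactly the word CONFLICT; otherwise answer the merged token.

Answer: golf

Derivation:
Final LEFT:  [alpha, echo, bravo]
Final RIGHT: [golf, alpha, alpha]
i=0: L=alpha=BASE, R=golf -> take RIGHT -> golf
i=1: BASE=bravo L=echo R=alpha all differ -> CONFLICT
i=2: L=bravo=BASE, R=alpha -> take RIGHT -> alpha
Index 0 -> golf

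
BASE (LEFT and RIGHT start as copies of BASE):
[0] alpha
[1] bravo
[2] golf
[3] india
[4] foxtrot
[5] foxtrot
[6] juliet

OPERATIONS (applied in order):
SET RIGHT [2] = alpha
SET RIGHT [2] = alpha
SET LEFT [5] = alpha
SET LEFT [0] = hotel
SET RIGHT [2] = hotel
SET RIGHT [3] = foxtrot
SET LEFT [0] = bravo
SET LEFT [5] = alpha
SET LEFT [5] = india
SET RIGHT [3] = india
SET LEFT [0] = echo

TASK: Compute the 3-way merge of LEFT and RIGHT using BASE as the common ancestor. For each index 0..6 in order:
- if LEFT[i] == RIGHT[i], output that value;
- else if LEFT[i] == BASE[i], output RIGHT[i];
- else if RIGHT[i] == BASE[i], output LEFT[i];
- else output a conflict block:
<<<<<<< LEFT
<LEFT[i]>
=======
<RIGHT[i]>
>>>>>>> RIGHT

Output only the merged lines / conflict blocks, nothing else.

Final LEFT:  [echo, bravo, golf, india, foxtrot, india, juliet]
Final RIGHT: [alpha, bravo, hotel, india, foxtrot, foxtrot, juliet]
i=0: L=echo, R=alpha=BASE -> take LEFT -> echo
i=1: L=bravo R=bravo -> agree -> bravo
i=2: L=golf=BASE, R=hotel -> take RIGHT -> hotel
i=3: L=india R=india -> agree -> india
i=4: L=foxtrot R=foxtrot -> agree -> foxtrot
i=5: L=india, R=foxtrot=BASE -> take LEFT -> india
i=6: L=juliet R=juliet -> agree -> juliet

Answer: echo
bravo
hotel
india
foxtrot
india
juliet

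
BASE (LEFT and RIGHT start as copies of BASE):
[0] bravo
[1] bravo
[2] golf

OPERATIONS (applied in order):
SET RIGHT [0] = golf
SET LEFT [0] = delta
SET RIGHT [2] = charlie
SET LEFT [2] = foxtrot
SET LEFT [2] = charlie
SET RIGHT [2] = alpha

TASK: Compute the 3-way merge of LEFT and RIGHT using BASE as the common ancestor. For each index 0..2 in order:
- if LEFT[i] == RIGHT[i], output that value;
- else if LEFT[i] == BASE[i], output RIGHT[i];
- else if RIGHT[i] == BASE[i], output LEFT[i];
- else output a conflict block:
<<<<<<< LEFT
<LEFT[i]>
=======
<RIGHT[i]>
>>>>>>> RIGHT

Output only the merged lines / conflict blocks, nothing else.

Final LEFT:  [delta, bravo, charlie]
Final RIGHT: [golf, bravo, alpha]
i=0: BASE=bravo L=delta R=golf all differ -> CONFLICT
i=1: L=bravo R=bravo -> agree -> bravo
i=2: BASE=golf L=charlie R=alpha all differ -> CONFLICT

Answer: <<<<<<< LEFT
delta
=======
golf
>>>>>>> RIGHT
bravo
<<<<<<< LEFT
charlie
=======
alpha
>>>>>>> RIGHT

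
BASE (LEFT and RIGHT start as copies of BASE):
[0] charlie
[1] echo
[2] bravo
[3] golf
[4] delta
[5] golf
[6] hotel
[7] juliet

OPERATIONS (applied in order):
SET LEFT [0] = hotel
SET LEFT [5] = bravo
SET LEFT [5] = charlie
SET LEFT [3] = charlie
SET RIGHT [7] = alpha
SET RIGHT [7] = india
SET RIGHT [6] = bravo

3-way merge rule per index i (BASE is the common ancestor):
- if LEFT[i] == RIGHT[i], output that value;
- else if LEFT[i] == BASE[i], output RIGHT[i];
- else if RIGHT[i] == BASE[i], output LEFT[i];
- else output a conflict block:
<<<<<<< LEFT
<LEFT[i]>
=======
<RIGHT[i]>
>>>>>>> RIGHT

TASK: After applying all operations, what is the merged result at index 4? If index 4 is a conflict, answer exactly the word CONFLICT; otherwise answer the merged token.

Answer: delta

Derivation:
Final LEFT:  [hotel, echo, bravo, charlie, delta, charlie, hotel, juliet]
Final RIGHT: [charlie, echo, bravo, golf, delta, golf, bravo, india]
i=0: L=hotel, R=charlie=BASE -> take LEFT -> hotel
i=1: L=echo R=echo -> agree -> echo
i=2: L=bravo R=bravo -> agree -> bravo
i=3: L=charlie, R=golf=BASE -> take LEFT -> charlie
i=4: L=delta R=delta -> agree -> delta
i=5: L=charlie, R=golf=BASE -> take LEFT -> charlie
i=6: L=hotel=BASE, R=bravo -> take RIGHT -> bravo
i=7: L=juliet=BASE, R=india -> take RIGHT -> india
Index 4 -> delta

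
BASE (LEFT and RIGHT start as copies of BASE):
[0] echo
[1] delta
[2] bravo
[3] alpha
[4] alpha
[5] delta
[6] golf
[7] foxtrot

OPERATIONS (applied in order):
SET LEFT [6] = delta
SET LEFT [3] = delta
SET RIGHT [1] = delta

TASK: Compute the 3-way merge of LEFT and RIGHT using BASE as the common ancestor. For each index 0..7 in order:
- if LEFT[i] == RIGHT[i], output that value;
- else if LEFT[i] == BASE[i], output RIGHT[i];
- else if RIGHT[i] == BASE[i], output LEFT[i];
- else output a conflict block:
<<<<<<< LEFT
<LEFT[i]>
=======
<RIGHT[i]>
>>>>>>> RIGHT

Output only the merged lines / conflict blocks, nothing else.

Final LEFT:  [echo, delta, bravo, delta, alpha, delta, delta, foxtrot]
Final RIGHT: [echo, delta, bravo, alpha, alpha, delta, golf, foxtrot]
i=0: L=echo R=echo -> agree -> echo
i=1: L=delta R=delta -> agree -> delta
i=2: L=bravo R=bravo -> agree -> bravo
i=3: L=delta, R=alpha=BASE -> take LEFT -> delta
i=4: L=alpha R=alpha -> agree -> alpha
i=5: L=delta R=delta -> agree -> delta
i=6: L=delta, R=golf=BASE -> take LEFT -> delta
i=7: L=foxtrot R=foxtrot -> agree -> foxtrot

Answer: echo
delta
bravo
delta
alpha
delta
delta
foxtrot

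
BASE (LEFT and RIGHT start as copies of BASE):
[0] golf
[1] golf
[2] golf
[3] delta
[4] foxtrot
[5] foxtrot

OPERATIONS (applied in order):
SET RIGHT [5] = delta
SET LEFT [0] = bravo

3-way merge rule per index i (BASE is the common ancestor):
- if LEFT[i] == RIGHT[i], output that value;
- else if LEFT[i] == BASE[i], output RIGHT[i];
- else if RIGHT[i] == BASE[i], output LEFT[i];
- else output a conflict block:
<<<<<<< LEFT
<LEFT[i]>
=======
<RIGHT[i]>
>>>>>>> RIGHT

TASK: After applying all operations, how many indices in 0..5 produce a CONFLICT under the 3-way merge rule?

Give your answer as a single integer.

Final LEFT:  [bravo, golf, golf, delta, foxtrot, foxtrot]
Final RIGHT: [golf, golf, golf, delta, foxtrot, delta]
i=0: L=bravo, R=golf=BASE -> take LEFT -> bravo
i=1: L=golf R=golf -> agree -> golf
i=2: L=golf R=golf -> agree -> golf
i=3: L=delta R=delta -> agree -> delta
i=4: L=foxtrot R=foxtrot -> agree -> foxtrot
i=5: L=foxtrot=BASE, R=delta -> take RIGHT -> delta
Conflict count: 0

Answer: 0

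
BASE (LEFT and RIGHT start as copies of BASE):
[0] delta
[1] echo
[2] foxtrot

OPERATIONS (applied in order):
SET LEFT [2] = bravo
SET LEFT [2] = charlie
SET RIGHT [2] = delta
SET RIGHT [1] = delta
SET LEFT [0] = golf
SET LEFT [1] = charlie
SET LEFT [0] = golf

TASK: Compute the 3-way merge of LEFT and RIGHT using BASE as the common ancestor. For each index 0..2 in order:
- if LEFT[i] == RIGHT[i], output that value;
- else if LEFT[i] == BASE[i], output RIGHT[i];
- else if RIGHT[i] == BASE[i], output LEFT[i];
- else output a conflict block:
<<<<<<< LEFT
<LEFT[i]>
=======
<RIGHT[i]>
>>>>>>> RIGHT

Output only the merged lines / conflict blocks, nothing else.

Final LEFT:  [golf, charlie, charlie]
Final RIGHT: [delta, delta, delta]
i=0: L=golf, R=delta=BASE -> take LEFT -> golf
i=1: BASE=echo L=charlie R=delta all differ -> CONFLICT
i=2: BASE=foxtrot L=charlie R=delta all differ -> CONFLICT

Answer: golf
<<<<<<< LEFT
charlie
=======
delta
>>>>>>> RIGHT
<<<<<<< LEFT
charlie
=======
delta
>>>>>>> RIGHT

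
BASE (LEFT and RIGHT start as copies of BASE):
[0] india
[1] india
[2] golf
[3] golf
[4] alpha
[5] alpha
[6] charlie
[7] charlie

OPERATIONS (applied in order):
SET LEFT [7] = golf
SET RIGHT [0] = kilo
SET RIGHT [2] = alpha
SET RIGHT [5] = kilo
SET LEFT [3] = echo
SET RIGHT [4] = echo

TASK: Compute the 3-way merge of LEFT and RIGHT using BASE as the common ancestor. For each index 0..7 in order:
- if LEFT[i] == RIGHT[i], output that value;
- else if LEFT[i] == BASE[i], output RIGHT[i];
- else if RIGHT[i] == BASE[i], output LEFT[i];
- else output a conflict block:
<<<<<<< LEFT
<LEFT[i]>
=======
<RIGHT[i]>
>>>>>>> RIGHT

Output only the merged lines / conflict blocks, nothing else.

Final LEFT:  [india, india, golf, echo, alpha, alpha, charlie, golf]
Final RIGHT: [kilo, india, alpha, golf, echo, kilo, charlie, charlie]
i=0: L=india=BASE, R=kilo -> take RIGHT -> kilo
i=1: L=india R=india -> agree -> india
i=2: L=golf=BASE, R=alpha -> take RIGHT -> alpha
i=3: L=echo, R=golf=BASE -> take LEFT -> echo
i=4: L=alpha=BASE, R=echo -> take RIGHT -> echo
i=5: L=alpha=BASE, R=kilo -> take RIGHT -> kilo
i=6: L=charlie R=charlie -> agree -> charlie
i=7: L=golf, R=charlie=BASE -> take LEFT -> golf

Answer: kilo
india
alpha
echo
echo
kilo
charlie
golf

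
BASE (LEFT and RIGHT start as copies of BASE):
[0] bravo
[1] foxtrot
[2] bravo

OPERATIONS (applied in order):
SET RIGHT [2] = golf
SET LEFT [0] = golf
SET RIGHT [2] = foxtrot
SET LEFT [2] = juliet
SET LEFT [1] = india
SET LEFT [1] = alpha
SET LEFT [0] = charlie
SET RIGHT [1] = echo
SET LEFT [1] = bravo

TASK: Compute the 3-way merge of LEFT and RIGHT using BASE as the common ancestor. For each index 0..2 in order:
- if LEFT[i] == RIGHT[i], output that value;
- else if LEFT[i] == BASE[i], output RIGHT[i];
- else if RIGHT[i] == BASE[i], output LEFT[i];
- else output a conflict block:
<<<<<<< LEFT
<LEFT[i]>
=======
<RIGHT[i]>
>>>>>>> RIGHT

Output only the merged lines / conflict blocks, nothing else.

Final LEFT:  [charlie, bravo, juliet]
Final RIGHT: [bravo, echo, foxtrot]
i=0: L=charlie, R=bravo=BASE -> take LEFT -> charlie
i=1: BASE=foxtrot L=bravo R=echo all differ -> CONFLICT
i=2: BASE=bravo L=juliet R=foxtrot all differ -> CONFLICT

Answer: charlie
<<<<<<< LEFT
bravo
=======
echo
>>>>>>> RIGHT
<<<<<<< LEFT
juliet
=======
foxtrot
>>>>>>> RIGHT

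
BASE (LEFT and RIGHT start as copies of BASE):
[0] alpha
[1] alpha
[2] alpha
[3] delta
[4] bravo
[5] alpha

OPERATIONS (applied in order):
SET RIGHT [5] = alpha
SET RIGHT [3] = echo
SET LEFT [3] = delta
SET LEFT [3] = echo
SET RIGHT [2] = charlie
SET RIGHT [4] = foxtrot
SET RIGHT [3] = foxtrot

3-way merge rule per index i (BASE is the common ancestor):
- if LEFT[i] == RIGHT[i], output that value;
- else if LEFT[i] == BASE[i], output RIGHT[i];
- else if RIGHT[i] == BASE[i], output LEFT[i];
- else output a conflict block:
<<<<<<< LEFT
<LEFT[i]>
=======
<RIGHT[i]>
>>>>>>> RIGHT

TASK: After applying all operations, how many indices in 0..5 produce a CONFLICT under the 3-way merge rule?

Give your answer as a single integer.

Answer: 1

Derivation:
Final LEFT:  [alpha, alpha, alpha, echo, bravo, alpha]
Final RIGHT: [alpha, alpha, charlie, foxtrot, foxtrot, alpha]
i=0: L=alpha R=alpha -> agree -> alpha
i=1: L=alpha R=alpha -> agree -> alpha
i=2: L=alpha=BASE, R=charlie -> take RIGHT -> charlie
i=3: BASE=delta L=echo R=foxtrot all differ -> CONFLICT
i=4: L=bravo=BASE, R=foxtrot -> take RIGHT -> foxtrot
i=5: L=alpha R=alpha -> agree -> alpha
Conflict count: 1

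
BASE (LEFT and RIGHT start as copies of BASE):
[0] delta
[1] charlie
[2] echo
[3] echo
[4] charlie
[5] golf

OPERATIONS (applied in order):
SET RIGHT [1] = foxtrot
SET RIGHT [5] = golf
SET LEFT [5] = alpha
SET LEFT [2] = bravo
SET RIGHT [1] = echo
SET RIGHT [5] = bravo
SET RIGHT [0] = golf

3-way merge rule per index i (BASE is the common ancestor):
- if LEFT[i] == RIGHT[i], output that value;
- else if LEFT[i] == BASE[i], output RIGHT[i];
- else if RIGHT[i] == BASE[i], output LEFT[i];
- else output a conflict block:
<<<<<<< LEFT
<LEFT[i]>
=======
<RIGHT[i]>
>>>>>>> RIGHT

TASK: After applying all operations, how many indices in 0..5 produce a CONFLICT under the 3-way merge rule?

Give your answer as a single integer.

Final LEFT:  [delta, charlie, bravo, echo, charlie, alpha]
Final RIGHT: [golf, echo, echo, echo, charlie, bravo]
i=0: L=delta=BASE, R=golf -> take RIGHT -> golf
i=1: L=charlie=BASE, R=echo -> take RIGHT -> echo
i=2: L=bravo, R=echo=BASE -> take LEFT -> bravo
i=3: L=echo R=echo -> agree -> echo
i=4: L=charlie R=charlie -> agree -> charlie
i=5: BASE=golf L=alpha R=bravo all differ -> CONFLICT
Conflict count: 1

Answer: 1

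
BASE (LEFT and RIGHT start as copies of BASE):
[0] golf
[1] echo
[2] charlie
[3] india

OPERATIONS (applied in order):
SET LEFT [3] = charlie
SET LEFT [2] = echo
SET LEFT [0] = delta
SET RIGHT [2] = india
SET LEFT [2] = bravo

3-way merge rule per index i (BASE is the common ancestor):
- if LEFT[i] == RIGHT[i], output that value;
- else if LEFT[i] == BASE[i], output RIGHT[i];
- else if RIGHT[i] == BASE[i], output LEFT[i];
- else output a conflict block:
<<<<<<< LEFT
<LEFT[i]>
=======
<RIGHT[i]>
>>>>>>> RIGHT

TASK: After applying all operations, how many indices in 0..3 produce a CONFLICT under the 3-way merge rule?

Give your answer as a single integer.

Answer: 1

Derivation:
Final LEFT:  [delta, echo, bravo, charlie]
Final RIGHT: [golf, echo, india, india]
i=0: L=delta, R=golf=BASE -> take LEFT -> delta
i=1: L=echo R=echo -> agree -> echo
i=2: BASE=charlie L=bravo R=india all differ -> CONFLICT
i=3: L=charlie, R=india=BASE -> take LEFT -> charlie
Conflict count: 1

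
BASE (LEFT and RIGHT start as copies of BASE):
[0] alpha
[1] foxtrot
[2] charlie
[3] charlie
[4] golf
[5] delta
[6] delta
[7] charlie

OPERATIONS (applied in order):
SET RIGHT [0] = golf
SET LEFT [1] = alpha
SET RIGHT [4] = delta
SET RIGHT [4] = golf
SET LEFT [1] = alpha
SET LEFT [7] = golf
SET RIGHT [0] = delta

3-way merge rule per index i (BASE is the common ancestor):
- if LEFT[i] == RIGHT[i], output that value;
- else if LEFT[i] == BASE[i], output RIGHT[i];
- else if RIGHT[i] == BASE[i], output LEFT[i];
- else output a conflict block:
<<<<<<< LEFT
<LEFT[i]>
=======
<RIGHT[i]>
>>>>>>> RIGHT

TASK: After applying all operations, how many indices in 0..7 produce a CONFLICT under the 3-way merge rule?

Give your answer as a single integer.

Answer: 0

Derivation:
Final LEFT:  [alpha, alpha, charlie, charlie, golf, delta, delta, golf]
Final RIGHT: [delta, foxtrot, charlie, charlie, golf, delta, delta, charlie]
i=0: L=alpha=BASE, R=delta -> take RIGHT -> delta
i=1: L=alpha, R=foxtrot=BASE -> take LEFT -> alpha
i=2: L=charlie R=charlie -> agree -> charlie
i=3: L=charlie R=charlie -> agree -> charlie
i=4: L=golf R=golf -> agree -> golf
i=5: L=delta R=delta -> agree -> delta
i=6: L=delta R=delta -> agree -> delta
i=7: L=golf, R=charlie=BASE -> take LEFT -> golf
Conflict count: 0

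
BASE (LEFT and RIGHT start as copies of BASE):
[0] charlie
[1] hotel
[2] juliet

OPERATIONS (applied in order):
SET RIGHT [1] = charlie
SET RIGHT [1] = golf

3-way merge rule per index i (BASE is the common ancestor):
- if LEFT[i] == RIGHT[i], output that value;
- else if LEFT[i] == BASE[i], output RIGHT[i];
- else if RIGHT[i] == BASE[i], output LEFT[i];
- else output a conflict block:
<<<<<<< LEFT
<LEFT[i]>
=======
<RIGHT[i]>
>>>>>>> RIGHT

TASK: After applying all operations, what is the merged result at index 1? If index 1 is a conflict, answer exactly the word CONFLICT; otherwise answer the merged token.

Final LEFT:  [charlie, hotel, juliet]
Final RIGHT: [charlie, golf, juliet]
i=0: L=charlie R=charlie -> agree -> charlie
i=1: L=hotel=BASE, R=golf -> take RIGHT -> golf
i=2: L=juliet R=juliet -> agree -> juliet
Index 1 -> golf

Answer: golf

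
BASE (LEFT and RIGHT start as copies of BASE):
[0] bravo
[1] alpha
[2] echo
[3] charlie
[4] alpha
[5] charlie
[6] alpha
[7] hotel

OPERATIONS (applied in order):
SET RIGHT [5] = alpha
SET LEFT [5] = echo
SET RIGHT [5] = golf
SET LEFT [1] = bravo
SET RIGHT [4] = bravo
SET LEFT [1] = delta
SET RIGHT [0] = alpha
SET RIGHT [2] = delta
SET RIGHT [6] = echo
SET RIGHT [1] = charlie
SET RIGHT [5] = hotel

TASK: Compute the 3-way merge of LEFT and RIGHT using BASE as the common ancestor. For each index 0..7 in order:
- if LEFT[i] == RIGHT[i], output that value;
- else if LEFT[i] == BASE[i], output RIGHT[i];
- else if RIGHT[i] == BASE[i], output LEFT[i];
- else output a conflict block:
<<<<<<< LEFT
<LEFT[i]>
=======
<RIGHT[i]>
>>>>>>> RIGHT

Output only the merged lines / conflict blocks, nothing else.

Answer: alpha
<<<<<<< LEFT
delta
=======
charlie
>>>>>>> RIGHT
delta
charlie
bravo
<<<<<<< LEFT
echo
=======
hotel
>>>>>>> RIGHT
echo
hotel

Derivation:
Final LEFT:  [bravo, delta, echo, charlie, alpha, echo, alpha, hotel]
Final RIGHT: [alpha, charlie, delta, charlie, bravo, hotel, echo, hotel]
i=0: L=bravo=BASE, R=alpha -> take RIGHT -> alpha
i=1: BASE=alpha L=delta R=charlie all differ -> CONFLICT
i=2: L=echo=BASE, R=delta -> take RIGHT -> delta
i=3: L=charlie R=charlie -> agree -> charlie
i=4: L=alpha=BASE, R=bravo -> take RIGHT -> bravo
i=5: BASE=charlie L=echo R=hotel all differ -> CONFLICT
i=6: L=alpha=BASE, R=echo -> take RIGHT -> echo
i=7: L=hotel R=hotel -> agree -> hotel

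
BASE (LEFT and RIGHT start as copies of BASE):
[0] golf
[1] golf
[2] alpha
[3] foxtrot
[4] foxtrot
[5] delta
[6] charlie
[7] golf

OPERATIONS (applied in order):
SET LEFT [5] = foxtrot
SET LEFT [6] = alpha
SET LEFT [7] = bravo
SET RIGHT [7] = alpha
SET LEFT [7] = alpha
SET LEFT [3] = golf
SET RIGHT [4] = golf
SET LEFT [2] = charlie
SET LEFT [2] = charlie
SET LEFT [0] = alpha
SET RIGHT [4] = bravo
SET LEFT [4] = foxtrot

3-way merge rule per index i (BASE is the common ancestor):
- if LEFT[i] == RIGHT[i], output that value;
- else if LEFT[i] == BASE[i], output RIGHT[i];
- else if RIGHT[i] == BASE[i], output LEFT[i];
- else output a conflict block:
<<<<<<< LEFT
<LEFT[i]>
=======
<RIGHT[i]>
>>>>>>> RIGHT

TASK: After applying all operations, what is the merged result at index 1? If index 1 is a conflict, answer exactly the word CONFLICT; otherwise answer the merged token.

Answer: golf

Derivation:
Final LEFT:  [alpha, golf, charlie, golf, foxtrot, foxtrot, alpha, alpha]
Final RIGHT: [golf, golf, alpha, foxtrot, bravo, delta, charlie, alpha]
i=0: L=alpha, R=golf=BASE -> take LEFT -> alpha
i=1: L=golf R=golf -> agree -> golf
i=2: L=charlie, R=alpha=BASE -> take LEFT -> charlie
i=3: L=golf, R=foxtrot=BASE -> take LEFT -> golf
i=4: L=foxtrot=BASE, R=bravo -> take RIGHT -> bravo
i=5: L=foxtrot, R=delta=BASE -> take LEFT -> foxtrot
i=6: L=alpha, R=charlie=BASE -> take LEFT -> alpha
i=7: L=alpha R=alpha -> agree -> alpha
Index 1 -> golf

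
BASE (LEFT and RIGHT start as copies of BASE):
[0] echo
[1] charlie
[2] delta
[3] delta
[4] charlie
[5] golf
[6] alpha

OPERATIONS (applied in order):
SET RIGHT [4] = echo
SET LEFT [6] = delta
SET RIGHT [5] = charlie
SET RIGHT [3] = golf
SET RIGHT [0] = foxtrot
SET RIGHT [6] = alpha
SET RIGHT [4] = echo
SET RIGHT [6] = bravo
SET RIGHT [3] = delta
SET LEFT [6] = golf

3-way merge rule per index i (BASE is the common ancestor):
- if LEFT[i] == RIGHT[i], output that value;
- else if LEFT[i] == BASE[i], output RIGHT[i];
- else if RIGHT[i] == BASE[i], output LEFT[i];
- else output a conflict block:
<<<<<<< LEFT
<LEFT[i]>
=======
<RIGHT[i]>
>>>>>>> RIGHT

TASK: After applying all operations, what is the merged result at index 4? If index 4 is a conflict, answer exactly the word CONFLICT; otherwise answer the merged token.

Answer: echo

Derivation:
Final LEFT:  [echo, charlie, delta, delta, charlie, golf, golf]
Final RIGHT: [foxtrot, charlie, delta, delta, echo, charlie, bravo]
i=0: L=echo=BASE, R=foxtrot -> take RIGHT -> foxtrot
i=1: L=charlie R=charlie -> agree -> charlie
i=2: L=delta R=delta -> agree -> delta
i=3: L=delta R=delta -> agree -> delta
i=4: L=charlie=BASE, R=echo -> take RIGHT -> echo
i=5: L=golf=BASE, R=charlie -> take RIGHT -> charlie
i=6: BASE=alpha L=golf R=bravo all differ -> CONFLICT
Index 4 -> echo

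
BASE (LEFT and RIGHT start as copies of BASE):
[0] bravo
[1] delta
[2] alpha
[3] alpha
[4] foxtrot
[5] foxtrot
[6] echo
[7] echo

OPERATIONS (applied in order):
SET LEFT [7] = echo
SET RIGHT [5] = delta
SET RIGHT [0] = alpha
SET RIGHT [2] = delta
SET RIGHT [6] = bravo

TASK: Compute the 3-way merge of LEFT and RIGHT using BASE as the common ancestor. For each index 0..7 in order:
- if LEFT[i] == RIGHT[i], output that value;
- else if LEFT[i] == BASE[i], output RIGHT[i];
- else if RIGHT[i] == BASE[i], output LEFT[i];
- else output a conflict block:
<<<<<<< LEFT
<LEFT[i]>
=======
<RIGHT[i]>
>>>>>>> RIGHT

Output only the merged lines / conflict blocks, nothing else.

Final LEFT:  [bravo, delta, alpha, alpha, foxtrot, foxtrot, echo, echo]
Final RIGHT: [alpha, delta, delta, alpha, foxtrot, delta, bravo, echo]
i=0: L=bravo=BASE, R=alpha -> take RIGHT -> alpha
i=1: L=delta R=delta -> agree -> delta
i=2: L=alpha=BASE, R=delta -> take RIGHT -> delta
i=3: L=alpha R=alpha -> agree -> alpha
i=4: L=foxtrot R=foxtrot -> agree -> foxtrot
i=5: L=foxtrot=BASE, R=delta -> take RIGHT -> delta
i=6: L=echo=BASE, R=bravo -> take RIGHT -> bravo
i=7: L=echo R=echo -> agree -> echo

Answer: alpha
delta
delta
alpha
foxtrot
delta
bravo
echo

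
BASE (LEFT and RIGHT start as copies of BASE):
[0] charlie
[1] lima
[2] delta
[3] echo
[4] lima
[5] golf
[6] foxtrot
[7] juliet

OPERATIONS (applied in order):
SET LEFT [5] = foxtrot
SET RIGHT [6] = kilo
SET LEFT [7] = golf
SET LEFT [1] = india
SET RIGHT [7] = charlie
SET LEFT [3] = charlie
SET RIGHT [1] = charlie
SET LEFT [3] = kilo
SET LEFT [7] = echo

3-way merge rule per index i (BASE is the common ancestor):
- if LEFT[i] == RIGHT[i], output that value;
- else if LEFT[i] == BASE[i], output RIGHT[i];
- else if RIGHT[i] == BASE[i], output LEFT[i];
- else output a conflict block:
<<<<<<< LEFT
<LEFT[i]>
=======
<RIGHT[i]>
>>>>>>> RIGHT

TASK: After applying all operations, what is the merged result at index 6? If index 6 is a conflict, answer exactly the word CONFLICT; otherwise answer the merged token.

Answer: kilo

Derivation:
Final LEFT:  [charlie, india, delta, kilo, lima, foxtrot, foxtrot, echo]
Final RIGHT: [charlie, charlie, delta, echo, lima, golf, kilo, charlie]
i=0: L=charlie R=charlie -> agree -> charlie
i=1: BASE=lima L=india R=charlie all differ -> CONFLICT
i=2: L=delta R=delta -> agree -> delta
i=3: L=kilo, R=echo=BASE -> take LEFT -> kilo
i=4: L=lima R=lima -> agree -> lima
i=5: L=foxtrot, R=golf=BASE -> take LEFT -> foxtrot
i=6: L=foxtrot=BASE, R=kilo -> take RIGHT -> kilo
i=7: BASE=juliet L=echo R=charlie all differ -> CONFLICT
Index 6 -> kilo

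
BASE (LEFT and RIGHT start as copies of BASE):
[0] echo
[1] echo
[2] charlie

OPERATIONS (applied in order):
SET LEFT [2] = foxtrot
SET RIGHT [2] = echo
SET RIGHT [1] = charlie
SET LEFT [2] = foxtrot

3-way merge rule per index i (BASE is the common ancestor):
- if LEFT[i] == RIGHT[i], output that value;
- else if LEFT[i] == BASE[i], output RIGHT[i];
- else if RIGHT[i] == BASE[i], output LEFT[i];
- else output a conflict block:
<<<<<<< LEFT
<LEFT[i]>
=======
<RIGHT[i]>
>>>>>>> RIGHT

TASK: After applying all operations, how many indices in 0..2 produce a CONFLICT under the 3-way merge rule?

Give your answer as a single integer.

Final LEFT:  [echo, echo, foxtrot]
Final RIGHT: [echo, charlie, echo]
i=0: L=echo R=echo -> agree -> echo
i=1: L=echo=BASE, R=charlie -> take RIGHT -> charlie
i=2: BASE=charlie L=foxtrot R=echo all differ -> CONFLICT
Conflict count: 1

Answer: 1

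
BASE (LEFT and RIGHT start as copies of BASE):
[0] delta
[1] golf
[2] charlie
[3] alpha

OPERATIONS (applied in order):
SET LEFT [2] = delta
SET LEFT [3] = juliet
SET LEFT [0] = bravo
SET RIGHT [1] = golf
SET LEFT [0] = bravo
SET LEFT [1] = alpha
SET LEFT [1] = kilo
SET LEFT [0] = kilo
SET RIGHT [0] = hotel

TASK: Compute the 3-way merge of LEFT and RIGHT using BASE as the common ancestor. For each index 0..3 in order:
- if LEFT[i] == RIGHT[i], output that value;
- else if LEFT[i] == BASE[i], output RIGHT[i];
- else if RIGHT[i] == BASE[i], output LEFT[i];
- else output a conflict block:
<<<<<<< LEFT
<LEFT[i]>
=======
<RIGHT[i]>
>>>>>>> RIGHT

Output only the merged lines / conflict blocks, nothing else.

Answer: <<<<<<< LEFT
kilo
=======
hotel
>>>>>>> RIGHT
kilo
delta
juliet

Derivation:
Final LEFT:  [kilo, kilo, delta, juliet]
Final RIGHT: [hotel, golf, charlie, alpha]
i=0: BASE=delta L=kilo R=hotel all differ -> CONFLICT
i=1: L=kilo, R=golf=BASE -> take LEFT -> kilo
i=2: L=delta, R=charlie=BASE -> take LEFT -> delta
i=3: L=juliet, R=alpha=BASE -> take LEFT -> juliet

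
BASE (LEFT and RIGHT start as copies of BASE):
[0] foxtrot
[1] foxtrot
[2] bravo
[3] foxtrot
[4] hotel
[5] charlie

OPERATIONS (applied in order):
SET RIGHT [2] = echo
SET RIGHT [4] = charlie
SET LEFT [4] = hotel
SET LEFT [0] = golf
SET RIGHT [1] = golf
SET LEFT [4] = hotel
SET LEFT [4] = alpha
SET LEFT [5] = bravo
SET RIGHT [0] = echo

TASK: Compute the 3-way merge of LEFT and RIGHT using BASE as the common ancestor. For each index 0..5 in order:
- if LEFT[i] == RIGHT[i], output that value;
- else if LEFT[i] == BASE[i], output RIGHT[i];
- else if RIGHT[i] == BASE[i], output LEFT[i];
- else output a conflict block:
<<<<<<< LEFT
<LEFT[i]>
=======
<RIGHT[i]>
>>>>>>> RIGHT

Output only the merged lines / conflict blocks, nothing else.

Final LEFT:  [golf, foxtrot, bravo, foxtrot, alpha, bravo]
Final RIGHT: [echo, golf, echo, foxtrot, charlie, charlie]
i=0: BASE=foxtrot L=golf R=echo all differ -> CONFLICT
i=1: L=foxtrot=BASE, R=golf -> take RIGHT -> golf
i=2: L=bravo=BASE, R=echo -> take RIGHT -> echo
i=3: L=foxtrot R=foxtrot -> agree -> foxtrot
i=4: BASE=hotel L=alpha R=charlie all differ -> CONFLICT
i=5: L=bravo, R=charlie=BASE -> take LEFT -> bravo

Answer: <<<<<<< LEFT
golf
=======
echo
>>>>>>> RIGHT
golf
echo
foxtrot
<<<<<<< LEFT
alpha
=======
charlie
>>>>>>> RIGHT
bravo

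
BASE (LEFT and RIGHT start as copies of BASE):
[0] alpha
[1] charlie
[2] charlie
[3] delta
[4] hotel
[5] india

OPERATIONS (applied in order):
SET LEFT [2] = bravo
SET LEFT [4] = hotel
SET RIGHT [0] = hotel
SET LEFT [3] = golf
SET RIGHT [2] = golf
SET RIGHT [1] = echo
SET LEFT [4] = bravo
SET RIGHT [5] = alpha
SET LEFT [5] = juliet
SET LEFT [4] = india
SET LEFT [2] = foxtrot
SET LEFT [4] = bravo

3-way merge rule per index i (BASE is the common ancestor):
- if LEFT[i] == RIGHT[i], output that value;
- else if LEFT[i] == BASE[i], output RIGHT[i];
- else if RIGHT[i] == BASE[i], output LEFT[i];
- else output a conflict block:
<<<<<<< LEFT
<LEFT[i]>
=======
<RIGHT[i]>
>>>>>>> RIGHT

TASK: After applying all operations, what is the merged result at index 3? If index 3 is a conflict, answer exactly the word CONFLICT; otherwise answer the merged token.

Final LEFT:  [alpha, charlie, foxtrot, golf, bravo, juliet]
Final RIGHT: [hotel, echo, golf, delta, hotel, alpha]
i=0: L=alpha=BASE, R=hotel -> take RIGHT -> hotel
i=1: L=charlie=BASE, R=echo -> take RIGHT -> echo
i=2: BASE=charlie L=foxtrot R=golf all differ -> CONFLICT
i=3: L=golf, R=delta=BASE -> take LEFT -> golf
i=4: L=bravo, R=hotel=BASE -> take LEFT -> bravo
i=5: BASE=india L=juliet R=alpha all differ -> CONFLICT
Index 3 -> golf

Answer: golf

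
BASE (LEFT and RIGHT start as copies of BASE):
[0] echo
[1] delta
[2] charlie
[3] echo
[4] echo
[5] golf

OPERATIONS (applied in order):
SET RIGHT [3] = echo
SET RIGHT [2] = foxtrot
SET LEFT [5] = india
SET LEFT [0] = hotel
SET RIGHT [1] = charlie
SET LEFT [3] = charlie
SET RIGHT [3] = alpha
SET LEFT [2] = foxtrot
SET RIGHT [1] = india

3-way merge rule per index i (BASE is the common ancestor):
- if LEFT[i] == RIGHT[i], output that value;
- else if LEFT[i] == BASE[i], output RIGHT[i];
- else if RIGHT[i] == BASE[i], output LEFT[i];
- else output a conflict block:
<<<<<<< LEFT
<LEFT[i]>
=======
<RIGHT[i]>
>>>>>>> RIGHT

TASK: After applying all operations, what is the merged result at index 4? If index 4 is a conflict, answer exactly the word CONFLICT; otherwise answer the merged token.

Final LEFT:  [hotel, delta, foxtrot, charlie, echo, india]
Final RIGHT: [echo, india, foxtrot, alpha, echo, golf]
i=0: L=hotel, R=echo=BASE -> take LEFT -> hotel
i=1: L=delta=BASE, R=india -> take RIGHT -> india
i=2: L=foxtrot R=foxtrot -> agree -> foxtrot
i=3: BASE=echo L=charlie R=alpha all differ -> CONFLICT
i=4: L=echo R=echo -> agree -> echo
i=5: L=india, R=golf=BASE -> take LEFT -> india
Index 4 -> echo

Answer: echo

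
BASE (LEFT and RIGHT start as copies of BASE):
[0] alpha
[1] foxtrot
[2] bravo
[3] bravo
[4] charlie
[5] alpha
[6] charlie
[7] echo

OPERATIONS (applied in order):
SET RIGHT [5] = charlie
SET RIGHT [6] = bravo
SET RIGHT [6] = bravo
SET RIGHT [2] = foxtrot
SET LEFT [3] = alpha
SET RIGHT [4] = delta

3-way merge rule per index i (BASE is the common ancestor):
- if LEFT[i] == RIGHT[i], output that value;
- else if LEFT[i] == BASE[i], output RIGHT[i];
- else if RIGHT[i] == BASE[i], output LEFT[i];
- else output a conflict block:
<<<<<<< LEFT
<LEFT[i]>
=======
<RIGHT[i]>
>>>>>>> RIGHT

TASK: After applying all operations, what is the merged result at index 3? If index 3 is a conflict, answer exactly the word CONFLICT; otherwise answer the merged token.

Final LEFT:  [alpha, foxtrot, bravo, alpha, charlie, alpha, charlie, echo]
Final RIGHT: [alpha, foxtrot, foxtrot, bravo, delta, charlie, bravo, echo]
i=0: L=alpha R=alpha -> agree -> alpha
i=1: L=foxtrot R=foxtrot -> agree -> foxtrot
i=2: L=bravo=BASE, R=foxtrot -> take RIGHT -> foxtrot
i=3: L=alpha, R=bravo=BASE -> take LEFT -> alpha
i=4: L=charlie=BASE, R=delta -> take RIGHT -> delta
i=5: L=alpha=BASE, R=charlie -> take RIGHT -> charlie
i=6: L=charlie=BASE, R=bravo -> take RIGHT -> bravo
i=7: L=echo R=echo -> agree -> echo
Index 3 -> alpha

Answer: alpha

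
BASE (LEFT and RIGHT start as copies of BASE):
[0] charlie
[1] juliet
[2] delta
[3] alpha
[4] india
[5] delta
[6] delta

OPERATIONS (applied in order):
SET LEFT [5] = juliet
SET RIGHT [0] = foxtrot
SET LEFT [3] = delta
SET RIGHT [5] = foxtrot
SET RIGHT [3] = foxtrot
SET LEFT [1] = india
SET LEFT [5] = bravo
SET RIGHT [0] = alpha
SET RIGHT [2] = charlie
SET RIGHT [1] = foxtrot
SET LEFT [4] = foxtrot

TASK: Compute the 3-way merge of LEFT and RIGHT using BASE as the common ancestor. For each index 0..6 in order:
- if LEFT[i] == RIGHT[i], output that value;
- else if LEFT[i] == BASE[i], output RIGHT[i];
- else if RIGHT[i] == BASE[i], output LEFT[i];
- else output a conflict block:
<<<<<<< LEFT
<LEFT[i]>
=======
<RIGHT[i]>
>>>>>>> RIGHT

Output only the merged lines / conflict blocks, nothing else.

Answer: alpha
<<<<<<< LEFT
india
=======
foxtrot
>>>>>>> RIGHT
charlie
<<<<<<< LEFT
delta
=======
foxtrot
>>>>>>> RIGHT
foxtrot
<<<<<<< LEFT
bravo
=======
foxtrot
>>>>>>> RIGHT
delta

Derivation:
Final LEFT:  [charlie, india, delta, delta, foxtrot, bravo, delta]
Final RIGHT: [alpha, foxtrot, charlie, foxtrot, india, foxtrot, delta]
i=0: L=charlie=BASE, R=alpha -> take RIGHT -> alpha
i=1: BASE=juliet L=india R=foxtrot all differ -> CONFLICT
i=2: L=delta=BASE, R=charlie -> take RIGHT -> charlie
i=3: BASE=alpha L=delta R=foxtrot all differ -> CONFLICT
i=4: L=foxtrot, R=india=BASE -> take LEFT -> foxtrot
i=5: BASE=delta L=bravo R=foxtrot all differ -> CONFLICT
i=6: L=delta R=delta -> agree -> delta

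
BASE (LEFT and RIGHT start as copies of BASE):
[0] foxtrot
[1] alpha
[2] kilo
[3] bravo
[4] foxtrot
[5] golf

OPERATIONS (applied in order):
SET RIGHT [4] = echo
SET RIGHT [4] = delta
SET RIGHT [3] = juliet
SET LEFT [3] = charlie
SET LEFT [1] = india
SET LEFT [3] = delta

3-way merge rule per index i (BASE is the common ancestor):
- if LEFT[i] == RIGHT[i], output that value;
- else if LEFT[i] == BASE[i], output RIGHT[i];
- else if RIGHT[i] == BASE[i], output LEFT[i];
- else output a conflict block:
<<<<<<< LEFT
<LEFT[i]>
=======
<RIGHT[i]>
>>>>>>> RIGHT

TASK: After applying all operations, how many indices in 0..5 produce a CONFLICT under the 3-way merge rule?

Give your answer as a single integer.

Answer: 1

Derivation:
Final LEFT:  [foxtrot, india, kilo, delta, foxtrot, golf]
Final RIGHT: [foxtrot, alpha, kilo, juliet, delta, golf]
i=0: L=foxtrot R=foxtrot -> agree -> foxtrot
i=1: L=india, R=alpha=BASE -> take LEFT -> india
i=2: L=kilo R=kilo -> agree -> kilo
i=3: BASE=bravo L=delta R=juliet all differ -> CONFLICT
i=4: L=foxtrot=BASE, R=delta -> take RIGHT -> delta
i=5: L=golf R=golf -> agree -> golf
Conflict count: 1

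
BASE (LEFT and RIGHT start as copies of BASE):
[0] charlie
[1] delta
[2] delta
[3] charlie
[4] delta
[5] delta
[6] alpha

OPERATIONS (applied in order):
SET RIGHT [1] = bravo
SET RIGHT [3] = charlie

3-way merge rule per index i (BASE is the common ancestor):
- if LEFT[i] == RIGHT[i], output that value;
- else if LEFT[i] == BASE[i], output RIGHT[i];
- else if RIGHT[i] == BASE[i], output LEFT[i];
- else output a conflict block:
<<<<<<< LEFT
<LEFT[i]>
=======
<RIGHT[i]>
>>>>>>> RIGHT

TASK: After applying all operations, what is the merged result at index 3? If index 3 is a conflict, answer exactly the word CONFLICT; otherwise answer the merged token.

Final LEFT:  [charlie, delta, delta, charlie, delta, delta, alpha]
Final RIGHT: [charlie, bravo, delta, charlie, delta, delta, alpha]
i=0: L=charlie R=charlie -> agree -> charlie
i=1: L=delta=BASE, R=bravo -> take RIGHT -> bravo
i=2: L=delta R=delta -> agree -> delta
i=3: L=charlie R=charlie -> agree -> charlie
i=4: L=delta R=delta -> agree -> delta
i=5: L=delta R=delta -> agree -> delta
i=6: L=alpha R=alpha -> agree -> alpha
Index 3 -> charlie

Answer: charlie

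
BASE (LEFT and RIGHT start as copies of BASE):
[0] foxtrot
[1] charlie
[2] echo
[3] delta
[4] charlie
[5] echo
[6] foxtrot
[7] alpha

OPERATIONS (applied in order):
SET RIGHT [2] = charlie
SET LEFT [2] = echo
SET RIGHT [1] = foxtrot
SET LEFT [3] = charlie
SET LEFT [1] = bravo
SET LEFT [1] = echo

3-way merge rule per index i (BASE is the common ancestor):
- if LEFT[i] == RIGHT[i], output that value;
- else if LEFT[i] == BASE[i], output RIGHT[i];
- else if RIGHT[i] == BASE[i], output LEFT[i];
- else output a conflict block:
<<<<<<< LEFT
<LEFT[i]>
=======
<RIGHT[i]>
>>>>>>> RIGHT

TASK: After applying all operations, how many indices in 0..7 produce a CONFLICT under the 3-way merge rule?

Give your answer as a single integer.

Answer: 1

Derivation:
Final LEFT:  [foxtrot, echo, echo, charlie, charlie, echo, foxtrot, alpha]
Final RIGHT: [foxtrot, foxtrot, charlie, delta, charlie, echo, foxtrot, alpha]
i=0: L=foxtrot R=foxtrot -> agree -> foxtrot
i=1: BASE=charlie L=echo R=foxtrot all differ -> CONFLICT
i=2: L=echo=BASE, R=charlie -> take RIGHT -> charlie
i=3: L=charlie, R=delta=BASE -> take LEFT -> charlie
i=4: L=charlie R=charlie -> agree -> charlie
i=5: L=echo R=echo -> agree -> echo
i=6: L=foxtrot R=foxtrot -> agree -> foxtrot
i=7: L=alpha R=alpha -> agree -> alpha
Conflict count: 1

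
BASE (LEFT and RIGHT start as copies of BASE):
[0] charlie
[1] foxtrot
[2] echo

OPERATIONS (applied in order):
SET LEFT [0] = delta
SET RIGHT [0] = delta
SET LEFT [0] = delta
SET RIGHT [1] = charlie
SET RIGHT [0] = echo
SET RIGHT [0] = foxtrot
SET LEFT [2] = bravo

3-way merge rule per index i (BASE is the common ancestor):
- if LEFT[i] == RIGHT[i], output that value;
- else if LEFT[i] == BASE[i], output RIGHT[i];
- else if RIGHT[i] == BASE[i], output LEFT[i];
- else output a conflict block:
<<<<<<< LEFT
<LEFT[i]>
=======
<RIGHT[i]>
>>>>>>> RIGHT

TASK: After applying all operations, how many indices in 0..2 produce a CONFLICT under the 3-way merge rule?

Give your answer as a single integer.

Final LEFT:  [delta, foxtrot, bravo]
Final RIGHT: [foxtrot, charlie, echo]
i=0: BASE=charlie L=delta R=foxtrot all differ -> CONFLICT
i=1: L=foxtrot=BASE, R=charlie -> take RIGHT -> charlie
i=2: L=bravo, R=echo=BASE -> take LEFT -> bravo
Conflict count: 1

Answer: 1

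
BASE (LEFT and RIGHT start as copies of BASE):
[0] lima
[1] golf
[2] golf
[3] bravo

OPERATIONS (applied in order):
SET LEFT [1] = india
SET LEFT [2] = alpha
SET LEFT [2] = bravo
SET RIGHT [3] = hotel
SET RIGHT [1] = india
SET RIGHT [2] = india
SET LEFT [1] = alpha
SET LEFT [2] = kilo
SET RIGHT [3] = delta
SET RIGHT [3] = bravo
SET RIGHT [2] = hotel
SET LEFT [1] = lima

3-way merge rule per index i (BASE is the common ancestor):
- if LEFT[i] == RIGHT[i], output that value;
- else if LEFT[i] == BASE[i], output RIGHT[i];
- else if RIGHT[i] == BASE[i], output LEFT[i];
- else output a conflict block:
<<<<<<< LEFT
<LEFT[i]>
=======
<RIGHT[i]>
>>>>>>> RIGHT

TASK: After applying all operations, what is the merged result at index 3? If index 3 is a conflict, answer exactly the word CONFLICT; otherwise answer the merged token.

Answer: bravo

Derivation:
Final LEFT:  [lima, lima, kilo, bravo]
Final RIGHT: [lima, india, hotel, bravo]
i=0: L=lima R=lima -> agree -> lima
i=1: BASE=golf L=lima R=india all differ -> CONFLICT
i=2: BASE=golf L=kilo R=hotel all differ -> CONFLICT
i=3: L=bravo R=bravo -> agree -> bravo
Index 3 -> bravo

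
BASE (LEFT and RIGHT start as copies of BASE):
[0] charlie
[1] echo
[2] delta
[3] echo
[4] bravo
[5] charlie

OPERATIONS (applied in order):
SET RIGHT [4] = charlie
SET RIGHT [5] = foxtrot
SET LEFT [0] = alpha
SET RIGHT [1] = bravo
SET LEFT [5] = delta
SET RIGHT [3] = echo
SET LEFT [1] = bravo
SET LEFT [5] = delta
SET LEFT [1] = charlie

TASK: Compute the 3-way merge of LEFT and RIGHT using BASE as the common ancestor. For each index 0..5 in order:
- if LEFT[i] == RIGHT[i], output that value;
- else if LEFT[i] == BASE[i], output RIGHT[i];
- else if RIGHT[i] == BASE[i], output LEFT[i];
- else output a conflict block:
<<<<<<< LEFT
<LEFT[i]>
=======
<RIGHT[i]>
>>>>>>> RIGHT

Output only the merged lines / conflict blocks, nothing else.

Final LEFT:  [alpha, charlie, delta, echo, bravo, delta]
Final RIGHT: [charlie, bravo, delta, echo, charlie, foxtrot]
i=0: L=alpha, R=charlie=BASE -> take LEFT -> alpha
i=1: BASE=echo L=charlie R=bravo all differ -> CONFLICT
i=2: L=delta R=delta -> agree -> delta
i=3: L=echo R=echo -> agree -> echo
i=4: L=bravo=BASE, R=charlie -> take RIGHT -> charlie
i=5: BASE=charlie L=delta R=foxtrot all differ -> CONFLICT

Answer: alpha
<<<<<<< LEFT
charlie
=======
bravo
>>>>>>> RIGHT
delta
echo
charlie
<<<<<<< LEFT
delta
=======
foxtrot
>>>>>>> RIGHT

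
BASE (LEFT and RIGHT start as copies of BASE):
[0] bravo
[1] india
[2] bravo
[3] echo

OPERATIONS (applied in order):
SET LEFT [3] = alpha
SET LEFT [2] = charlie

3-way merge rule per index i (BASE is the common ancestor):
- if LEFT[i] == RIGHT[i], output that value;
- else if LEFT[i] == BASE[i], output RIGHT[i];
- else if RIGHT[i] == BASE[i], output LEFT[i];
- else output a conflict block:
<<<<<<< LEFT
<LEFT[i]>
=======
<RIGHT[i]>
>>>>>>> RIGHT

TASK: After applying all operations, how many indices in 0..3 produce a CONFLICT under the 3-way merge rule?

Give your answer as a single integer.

Answer: 0

Derivation:
Final LEFT:  [bravo, india, charlie, alpha]
Final RIGHT: [bravo, india, bravo, echo]
i=0: L=bravo R=bravo -> agree -> bravo
i=1: L=india R=india -> agree -> india
i=2: L=charlie, R=bravo=BASE -> take LEFT -> charlie
i=3: L=alpha, R=echo=BASE -> take LEFT -> alpha
Conflict count: 0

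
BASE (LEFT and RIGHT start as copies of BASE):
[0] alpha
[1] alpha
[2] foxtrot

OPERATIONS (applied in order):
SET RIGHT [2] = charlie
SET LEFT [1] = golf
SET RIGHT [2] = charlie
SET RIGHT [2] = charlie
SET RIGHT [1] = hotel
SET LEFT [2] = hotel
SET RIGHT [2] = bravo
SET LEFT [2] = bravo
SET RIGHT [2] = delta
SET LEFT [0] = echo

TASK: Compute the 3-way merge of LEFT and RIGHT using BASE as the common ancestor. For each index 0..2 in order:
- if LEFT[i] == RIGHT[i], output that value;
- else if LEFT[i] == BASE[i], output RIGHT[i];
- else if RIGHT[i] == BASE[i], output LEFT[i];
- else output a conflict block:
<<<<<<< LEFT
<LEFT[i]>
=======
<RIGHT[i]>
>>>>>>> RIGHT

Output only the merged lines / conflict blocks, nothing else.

Answer: echo
<<<<<<< LEFT
golf
=======
hotel
>>>>>>> RIGHT
<<<<<<< LEFT
bravo
=======
delta
>>>>>>> RIGHT

Derivation:
Final LEFT:  [echo, golf, bravo]
Final RIGHT: [alpha, hotel, delta]
i=0: L=echo, R=alpha=BASE -> take LEFT -> echo
i=1: BASE=alpha L=golf R=hotel all differ -> CONFLICT
i=2: BASE=foxtrot L=bravo R=delta all differ -> CONFLICT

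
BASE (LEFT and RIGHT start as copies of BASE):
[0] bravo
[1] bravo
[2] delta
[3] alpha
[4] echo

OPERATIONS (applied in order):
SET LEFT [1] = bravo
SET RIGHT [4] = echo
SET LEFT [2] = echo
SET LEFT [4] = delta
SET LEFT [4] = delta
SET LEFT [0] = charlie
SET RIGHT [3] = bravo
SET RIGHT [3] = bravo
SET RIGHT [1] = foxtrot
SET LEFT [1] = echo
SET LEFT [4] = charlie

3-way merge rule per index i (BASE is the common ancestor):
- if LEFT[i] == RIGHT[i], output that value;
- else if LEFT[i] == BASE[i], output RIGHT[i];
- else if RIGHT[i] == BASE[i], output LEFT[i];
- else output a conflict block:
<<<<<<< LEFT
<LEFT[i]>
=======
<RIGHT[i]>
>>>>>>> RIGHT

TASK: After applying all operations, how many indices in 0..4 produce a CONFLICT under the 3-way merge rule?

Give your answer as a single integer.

Answer: 1

Derivation:
Final LEFT:  [charlie, echo, echo, alpha, charlie]
Final RIGHT: [bravo, foxtrot, delta, bravo, echo]
i=0: L=charlie, R=bravo=BASE -> take LEFT -> charlie
i=1: BASE=bravo L=echo R=foxtrot all differ -> CONFLICT
i=2: L=echo, R=delta=BASE -> take LEFT -> echo
i=3: L=alpha=BASE, R=bravo -> take RIGHT -> bravo
i=4: L=charlie, R=echo=BASE -> take LEFT -> charlie
Conflict count: 1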